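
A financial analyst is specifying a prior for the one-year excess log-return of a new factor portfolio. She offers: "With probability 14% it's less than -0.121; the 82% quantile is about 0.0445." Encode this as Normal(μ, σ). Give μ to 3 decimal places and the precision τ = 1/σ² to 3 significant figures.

μ = -0.031, τ = 145

The p-quantile of Normal(μ,σ) is μ + z_p·σ, with z_{0.14} = -1.08 and z_{0.82} = 0.9154.
Eliminate σ: μ = (z₂·x₁ − z₁·x₂)/(z₂ − z₁) = (0.9154·-0.121 − (-1.08)·0.0445)/1.996 = -0.031.
Then σ = (x₂ − x₁)/(z₂ − z₁) = (0.0445 − -0.121)/1.996 = 0.083.
Precision τ = 1/σ² = 1/0.08293² = 145.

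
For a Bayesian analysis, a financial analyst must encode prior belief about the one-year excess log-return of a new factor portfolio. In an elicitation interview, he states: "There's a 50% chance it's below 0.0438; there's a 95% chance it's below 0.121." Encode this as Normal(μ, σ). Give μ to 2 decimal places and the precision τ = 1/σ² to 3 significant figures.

μ = 0.04, τ = 454

For Normal(μ,σ), the p-quantile is μ + z_p·σ. Here z_{0.5} = 0, z_{0.95} = 1.645.
So 0.0438 = μ + 0σ and 0.121 = μ + 1.645σ.
Subtracting: σ = (0.121 − 0.0438)/(1.645 − (0)) = 0.05.
Then μ = 0.0438 − (0)·0.05 = 0.04.
Precision τ = 1/σ² = 1/0.04693² = 454.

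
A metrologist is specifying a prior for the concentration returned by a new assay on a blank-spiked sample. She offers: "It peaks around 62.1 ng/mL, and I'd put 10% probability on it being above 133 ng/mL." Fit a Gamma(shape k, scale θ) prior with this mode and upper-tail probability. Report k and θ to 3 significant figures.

k ≈ 4.31, θ ≈ 18.7

Gamma(k,θ) with k>1 has mode (k−1)θ, so θ = 62.1/(k−1).
Need P(X < 133) = 0.9 with θ tied to k this way. Start at k = 2, θ = 62.1: P(X<133) ≈ 0.631.
Too low — raise k to concentrate. Iterating converges to k ≈ 4.31.
Then θ = 62.1/(4.31−1) ≈ 18.7.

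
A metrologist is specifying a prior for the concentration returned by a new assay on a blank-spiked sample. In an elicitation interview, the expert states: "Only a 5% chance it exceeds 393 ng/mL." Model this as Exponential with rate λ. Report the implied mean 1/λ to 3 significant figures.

P(T > 393.0) = e^(−λ·393.0) = 0.05, so λ = −ln(0.05)/393.0 = 0.00762.
Mean = 1/λ = 131 ng/mL.

mean ≈ 131 ng/mL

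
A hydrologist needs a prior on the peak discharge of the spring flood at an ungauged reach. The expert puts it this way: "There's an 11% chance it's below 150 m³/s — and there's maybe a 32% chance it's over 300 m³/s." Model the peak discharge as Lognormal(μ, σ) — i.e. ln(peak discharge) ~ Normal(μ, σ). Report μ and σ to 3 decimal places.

If T ~ Lognormal(μ,σ) then ln T ~ Normal(μ,σ), so the p-quantile of ln T is μ + z_p·σ.
ln(150) = 5.011 and ln(300) = 5.704; z_{0.11} = -1.227, z_{0.68} = 0.4677.
σ = (5.704 − 5.011)/(0.4677 − (-1.227)) = 0.409.
μ = 5.011 − (-1.227)·0.409 = 5.512.

μ ≈ 5.512, σ ≈ 0.409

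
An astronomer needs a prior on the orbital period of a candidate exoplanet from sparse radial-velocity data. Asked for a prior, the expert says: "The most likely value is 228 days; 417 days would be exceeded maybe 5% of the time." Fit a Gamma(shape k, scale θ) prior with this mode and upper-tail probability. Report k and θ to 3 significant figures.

Gamma(k,θ) with k>1 has mode (k−1)θ, so θ = 228/(k−1).
Need P(X < 417) = 0.95 with θ tied to k this way. Start at k = 2, θ = 228: P(X<417) ≈ 0.546.
Too low — raise k to concentrate. Iterating converges to k ≈ 8.64.
Then θ = 228/(8.64−1) ≈ 29.8.

k ≈ 8.64, θ ≈ 29.8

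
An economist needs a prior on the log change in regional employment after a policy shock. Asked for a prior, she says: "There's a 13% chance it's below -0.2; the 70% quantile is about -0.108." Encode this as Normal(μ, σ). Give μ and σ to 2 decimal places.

μ = -0.14, σ = 0.06

The p-quantile of Normal(μ,σ) is μ + z_p·σ, with z_{0.13} = -1.126 and z_{0.7} = 0.5244.
Eliminate σ: μ = (z₂·x₁ − z₁·x₂)/(z₂ − z₁) = (0.5244·-0.2 − (-1.126)·-0.108)/1.651 = -0.14.
Then σ = (x₂ − x₁)/(z₂ − z₁) = (-0.108 − -0.2)/1.651 = 0.06.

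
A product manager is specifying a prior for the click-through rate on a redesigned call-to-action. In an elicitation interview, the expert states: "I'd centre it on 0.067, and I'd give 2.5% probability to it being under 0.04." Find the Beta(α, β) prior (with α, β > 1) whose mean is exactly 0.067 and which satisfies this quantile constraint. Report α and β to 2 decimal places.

With mean 0.067 fixed, write α = 0.067s, β = 0.933s where s = α+β.
Need P(θ < 0.04) = 0.025 under Beta(0.067s, 0.933s). Normal approximation: (q−m)/√(m(1−m)/s) ≈ z_{0.025} = -1.96, so s ≈ 0.067·0.933·(-1.96)²/(0.04−0.067)² = 329.4.
At s = 329.4: P(θ<0.04) ≈ 0.013. Adjusting to match 0.025 gives s ≈ 260.94.
So α = 0.067·260.94 ≈ 17.48, β = 0.933·260.94 ≈ 243.45.

α ≈ 17.48, β ≈ 243.45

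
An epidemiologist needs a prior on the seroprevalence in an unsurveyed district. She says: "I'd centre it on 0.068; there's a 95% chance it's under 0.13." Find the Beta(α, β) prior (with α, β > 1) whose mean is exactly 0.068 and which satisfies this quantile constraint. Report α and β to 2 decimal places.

α ≈ 3.84, β ≈ 52.67

With mean 0.068 fixed, write α = 0.068s, β = 0.932s where s = α+β.
Need P(θ < 0.13) = 0.95 under Beta(0.068s, 0.932s). Normal approximation: (q−m)/√(m(1−m)/s) ≈ z_{0.95} = 1.64, so s ≈ 0.068·0.932·(1.64)²/(0.13−0.068)² = 44.6.
At s = 44.6: P(θ<0.13) ≈ 0.932. Adjusting to match 0.95 gives s ≈ 56.51.
So α = 0.068·56.51 ≈ 3.84, β = 0.932·56.51 ≈ 52.67.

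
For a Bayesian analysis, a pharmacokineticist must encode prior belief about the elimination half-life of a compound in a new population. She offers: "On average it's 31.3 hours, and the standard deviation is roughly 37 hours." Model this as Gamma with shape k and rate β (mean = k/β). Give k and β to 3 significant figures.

For Gamma(k, rate β): mean = k/β, variance = k/β², so CV = 1/√k.
CV = SD/mean = 37/31.3 = 1.182, hence k = 1/CV² = 0.716.
Then β = k/mean = 0.716/31.3 = 0.0229.

k ≈ 0.716, β ≈ 0.0229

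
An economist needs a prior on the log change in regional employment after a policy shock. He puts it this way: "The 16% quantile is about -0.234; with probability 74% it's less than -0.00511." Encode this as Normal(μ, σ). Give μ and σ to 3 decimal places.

μ = -0.095, σ = 0.140

The p-quantile of Normal(μ,σ) is μ + z_p·σ, with z_{0.16} = -0.9945 and z_{0.74} = 0.6433.
Eliminate σ: μ = (z₂·x₁ − z₁·x₂)/(z₂ − z₁) = (0.6433·-0.234 − (-0.9945)·-0.00511)/1.638 = -0.095.
Then σ = (x₂ − x₁)/(z₂ − z₁) = (-0.00511 − -0.234)/1.638 = 0.140.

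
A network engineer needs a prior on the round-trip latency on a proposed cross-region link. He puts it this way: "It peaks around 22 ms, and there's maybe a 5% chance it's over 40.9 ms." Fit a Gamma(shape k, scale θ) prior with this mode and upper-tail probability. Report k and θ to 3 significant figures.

k ≈ 8.24, θ ≈ 3.04

Gamma(k,θ) with k>1 has mode (k−1)θ, so θ = 22/(k−1).
Need P(X < 40.9) = 0.95 with θ tied to k this way. Start at k = 2, θ = 22: P(X<40.9) ≈ 0.555.
Too low — raise k to concentrate. Iterating converges to k ≈ 8.24.
Then θ = 22/(8.24−1) ≈ 3.04.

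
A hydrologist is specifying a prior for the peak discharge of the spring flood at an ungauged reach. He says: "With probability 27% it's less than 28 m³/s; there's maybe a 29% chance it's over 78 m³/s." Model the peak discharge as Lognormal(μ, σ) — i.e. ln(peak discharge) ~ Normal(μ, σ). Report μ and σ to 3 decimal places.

μ ≈ 3.871, σ ≈ 0.878

If T ~ Lognormal(μ,σ) then ln T ~ Normal(μ,σ), so the p-quantile of ln T is μ + z_p·σ.
ln(28) = 3.332 and ln(78) = 4.357; z_{0.27} = -0.6128, z_{0.71} = 0.5534.
σ = (4.357 − 3.332)/(0.5534 − (-0.6128)) = 0.878.
μ = 3.332 − (-0.6128)·0.878 = 3.871.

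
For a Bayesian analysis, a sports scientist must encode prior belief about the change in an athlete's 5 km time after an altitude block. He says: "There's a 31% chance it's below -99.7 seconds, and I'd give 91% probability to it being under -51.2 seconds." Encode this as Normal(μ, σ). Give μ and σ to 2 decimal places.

μ = -86.61, σ = 26.41

The p-quantile of Normal(μ,σ) is μ + z_p·σ, with z_{0.31} = -0.4959 and z_{0.91} = 1.341.
Eliminate σ: μ = (z₂·x₁ − z₁·x₂)/(z₂ − z₁) = (1.341·-99.7 − (-0.4959)·-51.2)/1.837 = -86.61.
Then σ = (x₂ − x₁)/(z₂ − z₁) = (-51.2 − -99.7)/1.837 = 26.41.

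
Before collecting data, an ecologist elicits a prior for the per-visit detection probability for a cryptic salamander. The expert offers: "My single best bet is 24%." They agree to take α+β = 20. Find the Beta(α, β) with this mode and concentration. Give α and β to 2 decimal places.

For α,β > 1 the Beta mode is (α−1)/(α+β−2). With α+β = 20, the mode is (α−1)/18.
Set (α−1)/18 = 0.24 → α = 1 + 0.24·18 = 5.32.
β = 20 − α = 14.68.

α = 5.32, β = 14.68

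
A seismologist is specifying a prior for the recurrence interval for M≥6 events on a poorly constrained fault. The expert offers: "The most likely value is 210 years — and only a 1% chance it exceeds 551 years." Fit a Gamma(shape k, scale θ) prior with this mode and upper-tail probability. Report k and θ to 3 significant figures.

Gamma(k,θ) with k>1 has mode (k−1)θ, so θ = 210/(k−1).
Need P(X < 551) = 0.99 with θ tied to k this way. Start at k = 2, θ = 210: P(X<551) ≈ 0.737.
Too low — raise k to concentrate. Iterating converges to k ≈ 5.99.
Then θ = 210/(5.99−1) ≈ 42.1.

k ≈ 5.99, θ ≈ 42.1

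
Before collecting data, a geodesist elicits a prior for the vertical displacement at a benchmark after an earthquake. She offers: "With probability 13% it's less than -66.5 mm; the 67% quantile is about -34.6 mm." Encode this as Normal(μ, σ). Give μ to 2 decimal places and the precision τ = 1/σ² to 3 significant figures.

For Normal(μ,σ), the p-quantile is μ + z_p·σ. Here z_{0.13} = -1.126, z_{0.67} = 0.4399.
So -66.5 = μ − 1.126σ and -34.6 = μ + 0.4399σ.
Subtracting: σ = (-34.6 − -66.5)/(0.4399 − (-1.126)) = 20.37.
Then μ = -66.5 − (-1.126)·20.37 = -43.56.
Precision τ = 1/σ² = 1/20.37² = 0.00241.

μ = -43.56, τ = 0.00241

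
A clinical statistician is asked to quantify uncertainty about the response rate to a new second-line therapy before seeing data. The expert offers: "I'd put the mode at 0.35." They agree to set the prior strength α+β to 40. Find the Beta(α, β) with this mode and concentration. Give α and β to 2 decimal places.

α = 14.30, β = 25.70

For α,β > 1 the Beta mode is (α−1)/(α+β−2). With α+β = 40, the mode is (α−1)/38.
Set (α−1)/38 = 0.35 → α = 1 + 0.35·38 = 14.30.
β = 40 − α = 25.70.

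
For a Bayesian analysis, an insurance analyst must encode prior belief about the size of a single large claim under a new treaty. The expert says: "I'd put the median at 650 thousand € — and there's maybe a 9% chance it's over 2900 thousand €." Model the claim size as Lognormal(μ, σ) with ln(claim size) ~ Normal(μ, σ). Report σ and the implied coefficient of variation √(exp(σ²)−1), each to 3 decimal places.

If T ~ Lognormal(μ,σ) then ln T ~ Normal(μ,σ), so the p-quantile of ln T is μ + z_p·σ.
ln(650) = 6.477 and ln(2900) = 7.972; z_{0.5} = 0, z_{0.91} = 1.341.
σ = (7.972 − 6.477)/(1.341 − (0)) = 1.115.
μ = 6.477 − (0)·1.115 = 6.477.
CV = √(exp(σ²)−1) = √(exp(1.2441)−1) = 1.572.

σ ≈ 1.115, CV ≈ 1.572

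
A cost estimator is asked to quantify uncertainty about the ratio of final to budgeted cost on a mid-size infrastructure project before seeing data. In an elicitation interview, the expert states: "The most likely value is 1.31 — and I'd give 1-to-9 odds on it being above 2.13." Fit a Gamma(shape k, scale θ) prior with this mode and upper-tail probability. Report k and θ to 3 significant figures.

Gamma(k,θ) with k>1 has mode (k−1)θ, so θ = 1.31/(k−1).
Need P(X < 2.13) = 0.9 with θ tied to k this way. Start at k = 2, θ = 1.31: P(X<2.13) ≈ 0.483.
Too low — raise k to concentrate. Iterating converges to k ≈ 8.97.
Then θ = 1.31/(8.97−1) ≈ 0.164.

k ≈ 8.97, θ ≈ 0.164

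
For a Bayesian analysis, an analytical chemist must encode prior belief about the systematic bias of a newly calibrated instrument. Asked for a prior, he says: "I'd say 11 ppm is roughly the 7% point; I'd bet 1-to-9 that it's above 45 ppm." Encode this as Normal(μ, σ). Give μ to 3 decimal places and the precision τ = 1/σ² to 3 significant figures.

μ = 29.198, τ = 0.00658

For Normal(μ,σ), the p-quantile is μ + z_p·σ. Here z_{0.07} = -1.476, z_{0.9} = 1.282.
So 11 = μ − 1.476σ and 45 = μ + 1.282σ.
Subtracting: σ = (45 − 11)/(1.282 − (-1.476)) = 12.331.
Then μ = 11 − (-1.476)·12.331 = 29.198.
Precision τ = 1/σ² = 1/12.33² = 0.00658.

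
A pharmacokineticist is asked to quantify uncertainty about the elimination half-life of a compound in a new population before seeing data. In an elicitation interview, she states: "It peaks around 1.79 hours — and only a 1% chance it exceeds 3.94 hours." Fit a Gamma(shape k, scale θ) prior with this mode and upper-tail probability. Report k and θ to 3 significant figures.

Gamma(k,θ) with k>1 has mode (k−1)θ, so θ = 1.79/(k−1).
Need P(X < 3.94) = 0.99 with θ tied to k this way. Start at k = 2, θ = 1.79: P(X<3.94) ≈ 0.646.
Too low — raise k to concentrate. Iterating converges to k ≈ 8.74.
Then θ = 1.79/(8.74−1) ≈ 0.231.

k ≈ 8.74, θ ≈ 0.231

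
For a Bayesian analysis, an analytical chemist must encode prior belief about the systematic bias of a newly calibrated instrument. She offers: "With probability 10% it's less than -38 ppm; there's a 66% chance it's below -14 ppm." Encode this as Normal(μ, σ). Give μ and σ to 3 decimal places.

The p-quantile of Normal(μ,σ) is μ + z_p·σ, with z_{0.1} = -1.282 and z_{0.66} = 0.4125.
Eliminate σ: μ = (z₂·x₁ − z₁·x₂)/(z₂ − z₁) = (0.4125·-38 − (-1.282)·-14)/1.694 = -19.844.
Then σ = (x₂ − x₁)/(z₂ − z₁) = (-14 − -38)/1.694 = 14.168.

μ = -19.844, σ = 14.168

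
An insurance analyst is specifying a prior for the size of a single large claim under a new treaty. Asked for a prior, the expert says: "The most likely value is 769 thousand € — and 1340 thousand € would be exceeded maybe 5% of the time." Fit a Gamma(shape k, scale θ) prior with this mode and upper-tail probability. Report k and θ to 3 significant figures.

Gamma(k,θ) with k>1 has mode (k−1)θ, so θ = 769/(k−1).
Need P(X < 1340) = 0.95 with θ tied to k this way. Start at k = 2, θ = 769: P(X<1340) ≈ 0.520.
Too low — raise k to concentrate. Iterating converges to k ≈ 10.
Then θ = 769/(10−1) ≈ 85.

k ≈ 10, θ ≈ 85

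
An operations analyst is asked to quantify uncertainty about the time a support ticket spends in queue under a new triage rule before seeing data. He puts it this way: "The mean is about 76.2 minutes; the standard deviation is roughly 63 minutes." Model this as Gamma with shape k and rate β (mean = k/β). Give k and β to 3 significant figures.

For Gamma(k, rate β): mean = k/β, variance = k/β², so CV = 1/√k.
CV = SD/mean = 63/76.2 = 0.8268, hence k = 1/CV² = 1.46.
Then β = k/mean = 1.46/76.2 = 0.0192.

k ≈ 1.46, β ≈ 0.0192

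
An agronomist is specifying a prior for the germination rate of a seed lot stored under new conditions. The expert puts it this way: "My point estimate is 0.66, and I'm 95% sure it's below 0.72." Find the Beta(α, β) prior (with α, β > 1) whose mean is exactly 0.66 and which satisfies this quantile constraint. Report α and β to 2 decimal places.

With mean 0.66 fixed, write α = 0.66s, β = 0.34s where s = α+β.
Need P(θ < 0.72) = 0.95 under Beta(0.66s, 0.34s). Normal approximation: (q−m)/√(m(1−m)/s) ≈ z_{0.95} = 1.64, so s ≈ 0.66·0.34·(1.64)²/(0.72−0.66)² = 168.6.
At s = 168.6: P(θ<0.72) ≈ 0.954. Adjusting to match 0.95 gives s ≈ 161.50.
So α = 0.66·161.50 ≈ 106.59, β = 0.34·161.50 ≈ 54.91.

α ≈ 106.59, β ≈ 54.91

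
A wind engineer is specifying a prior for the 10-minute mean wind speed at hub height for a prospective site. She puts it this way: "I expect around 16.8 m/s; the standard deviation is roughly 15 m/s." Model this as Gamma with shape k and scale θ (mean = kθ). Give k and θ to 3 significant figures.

For Gamma(k, scale θ): mean = kθ, variance = kθ², so CV = 1/√k.
CV = SD/mean = 15/16.8 = 0.8929, hence k = 1/CV² = 1.25.
Then θ = mean/k = 16.8/1.25 = 13.4.

k ≈ 1.25, θ ≈ 13.4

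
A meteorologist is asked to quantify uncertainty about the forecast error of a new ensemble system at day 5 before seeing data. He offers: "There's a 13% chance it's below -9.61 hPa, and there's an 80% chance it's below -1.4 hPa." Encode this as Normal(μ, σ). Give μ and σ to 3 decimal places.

For Normal(μ,σ), the p-quantile is μ + z_p·σ. Here z_{0.13} = -1.126, z_{0.8} = 0.8416.
So -9.61 = μ − 1.126σ and -1.4 = μ + 0.8416σ.
Subtracting: σ = (-1.4 − -9.61)/(0.8416 − (-1.126)) = 4.172.
Then μ = -9.61 − (-1.126)·4.172 = -4.911.

μ = -4.911, σ = 4.172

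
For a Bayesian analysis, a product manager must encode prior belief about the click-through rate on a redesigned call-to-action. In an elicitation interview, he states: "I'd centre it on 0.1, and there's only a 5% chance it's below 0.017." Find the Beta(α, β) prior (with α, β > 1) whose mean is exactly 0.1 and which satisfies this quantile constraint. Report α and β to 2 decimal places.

With mean 0.1 fixed, write α = 0.1s, β = 0.9s where s = α+β.
Need P(θ < 0.017) = 0.05 under Beta(0.1s, 0.9s). Normal approximation: (q−m)/√(m(1−m)/s) ≈ z_{0.05} = -1.64, so s ≈ 0.1·0.9·(-1.64)²/(0.017−0.1)² = 35.3.
At s = 35.3: P(θ<0.017) ≈ 0.007. Adjusting to match 0.05 gives s ≈ 18.30.
So α = 0.1·18.30 ≈ 1.83, β = 0.9·18.30 ≈ 16.47.

α ≈ 1.83, β ≈ 16.47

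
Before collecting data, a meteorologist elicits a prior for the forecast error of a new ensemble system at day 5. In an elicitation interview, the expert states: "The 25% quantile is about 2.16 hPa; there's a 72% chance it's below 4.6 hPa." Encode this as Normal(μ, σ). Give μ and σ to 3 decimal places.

The p-quantile of Normal(μ,σ) is μ + z_p·σ, with z_{0.25} = -0.6745 and z_{0.72} = 0.5828.
Eliminate σ: μ = (z₂·x₁ − z₁·x₂)/(z₂ − z₁) = (0.5828·2.16 − (-0.6745)·4.6)/1.257 = 3.469.
Then σ = (x₂ − x₁)/(z₂ − z₁) = (4.6 − 2.16)/1.257 = 1.941.

μ = 3.469, σ = 1.941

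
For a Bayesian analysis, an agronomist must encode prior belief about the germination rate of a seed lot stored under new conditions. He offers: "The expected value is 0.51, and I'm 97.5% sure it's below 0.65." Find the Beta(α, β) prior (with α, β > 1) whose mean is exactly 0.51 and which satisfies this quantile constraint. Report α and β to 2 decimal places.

With mean 0.51 fixed, write α = 0.51s, β = 0.49s where s = α+β.
Need P(θ < 0.65) = 0.975 under Beta(0.51s, 0.49s). Normal approximation: (q−m)/√(m(1−m)/s) ≈ z_{0.975} = 1.96, so s ≈ 0.51·0.49·(1.96)²/(0.65−0.51)² = 49.0.
At s = 49.0: P(θ<0.65) ≈ 0.977. Adjusting to match 0.975 gives s ≈ 47.25.
So α = 0.51·47.25 ≈ 24.10, β = 0.49·47.25 ≈ 23.15.

α ≈ 24.10, β ≈ 23.15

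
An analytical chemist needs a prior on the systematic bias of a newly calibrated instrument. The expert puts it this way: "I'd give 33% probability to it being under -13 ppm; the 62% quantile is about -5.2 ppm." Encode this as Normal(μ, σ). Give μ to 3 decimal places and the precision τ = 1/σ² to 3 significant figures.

μ = -8.397, τ = 0.00913

For Normal(μ,σ), the p-quantile is μ + z_p·σ. Here z_{0.33} = -0.4399, z_{0.62} = 0.3055.
So -13 = μ − 0.4399σ and -5.2 = μ + 0.3055σ.
Subtracting: σ = (-5.2 − -13)/(0.3055 − (-0.4399)) = 10.464.
Then μ = -13 − (-0.4399)·10.464 = -8.397.
Precision τ = 1/σ² = 1/10.46² = 0.00913.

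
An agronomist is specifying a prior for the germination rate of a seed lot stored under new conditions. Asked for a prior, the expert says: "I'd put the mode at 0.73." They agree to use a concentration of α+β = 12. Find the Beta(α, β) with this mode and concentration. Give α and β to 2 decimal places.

α = 8.30, β = 3.70

For α,β > 1 the Beta mode is (α−1)/(α+β−2). With α+β = 12, the mode is (α−1)/10.
Set (α−1)/10 = 0.73 → α = 1 + 0.73·10 = 8.30.
β = 12 − α = 3.70.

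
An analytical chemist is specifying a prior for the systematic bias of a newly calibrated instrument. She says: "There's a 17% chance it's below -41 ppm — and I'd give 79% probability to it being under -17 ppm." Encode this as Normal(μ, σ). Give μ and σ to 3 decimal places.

For Normal(μ,σ), the p-quantile is μ + z_p·σ. Here z_{0.17} = -0.9542, z_{0.79} = 0.8064.
So -41 = μ − 0.9542σ and -17 = μ + 0.8064σ.
Subtracting: σ = (-17 − -41)/(0.8064 − (-0.9542)) = 13.632.
Then μ = -41 − (-0.9542)·13.632 = -27.993.

μ = -27.993, σ = 13.632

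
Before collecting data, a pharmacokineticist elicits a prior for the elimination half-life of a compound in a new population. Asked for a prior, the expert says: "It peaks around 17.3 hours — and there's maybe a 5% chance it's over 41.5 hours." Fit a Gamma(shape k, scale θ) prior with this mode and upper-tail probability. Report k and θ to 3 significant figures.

Gamma(k,θ) with k>1 has mode (k−1)θ, so θ = 17.3/(k−1).
Need P(X < 41.5) = 0.95 with θ tied to k this way. Start at k = 2, θ = 17.3: P(X<41.5) ≈ 0.691.
Too low — raise k to concentrate. Iterating converges to k ≈ 4.56.
Then θ = 17.3/(4.56−1) ≈ 4.85.

k ≈ 4.56, θ ≈ 4.85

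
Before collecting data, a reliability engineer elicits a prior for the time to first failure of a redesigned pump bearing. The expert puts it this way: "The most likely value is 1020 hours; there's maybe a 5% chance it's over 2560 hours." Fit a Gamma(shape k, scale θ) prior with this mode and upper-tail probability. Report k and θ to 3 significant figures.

k ≈ 4.21, θ ≈ 318

Gamma(k,θ) with k>1 has mode (k−1)θ, so θ = 1020/(k−1).
Need P(X < 2560) = 0.95 with θ tied to k this way. Start at k = 2, θ = 1020: P(X<2560) ≈ 0.715.
Too low — raise k to concentrate. Iterating converges to k ≈ 4.21.
Then θ = 1020/(4.21−1) ≈ 318.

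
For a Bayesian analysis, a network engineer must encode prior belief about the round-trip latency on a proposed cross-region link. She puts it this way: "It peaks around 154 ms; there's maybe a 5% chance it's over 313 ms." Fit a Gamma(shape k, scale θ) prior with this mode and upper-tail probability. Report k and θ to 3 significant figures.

Gamma(k,θ) with k>1 has mode (k−1)θ, so θ = 154/(k−1).
Need P(X < 313) = 0.95 with θ tied to k this way. Start at k = 2, θ = 154: P(X<313) ≈ 0.603.
Too low — raise k to concentrate. Iterating converges to k ≈ 6.5.
Then θ = 154/(6.5−1) ≈ 28.

k ≈ 6.5, θ ≈ 28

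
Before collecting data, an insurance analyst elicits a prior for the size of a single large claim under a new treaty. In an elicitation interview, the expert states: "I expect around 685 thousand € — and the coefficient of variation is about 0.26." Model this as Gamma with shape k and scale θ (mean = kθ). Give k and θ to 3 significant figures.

For Gamma(k, scale θ): mean = kθ, variance = kθ², so CV = 1/√k.
CV = 0.26, hence k = 1/CV² = 14.8.
Then θ = mean/k = 685/14.8 = 46.3.

k ≈ 14.8, θ ≈ 46.3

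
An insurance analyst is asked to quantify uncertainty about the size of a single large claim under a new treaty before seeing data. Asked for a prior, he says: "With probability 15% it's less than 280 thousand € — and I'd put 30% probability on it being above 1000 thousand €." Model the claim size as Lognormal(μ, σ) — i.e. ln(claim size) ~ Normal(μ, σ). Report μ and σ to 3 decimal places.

If T ~ Lognormal(μ,σ) then ln T ~ Normal(μ,σ), so the p-quantile of ln T is μ + z_p·σ.
ln(280) = 5.635 and ln(1000) = 6.908; z_{0.15} = -1.036, z_{0.7} = 0.5244.
σ = (6.908 − 5.635)/(0.5244 − (-1.036)) = 0.816.
μ = 5.635 − (-1.036)·0.816 = 6.480.

μ ≈ 6.480, σ ≈ 0.816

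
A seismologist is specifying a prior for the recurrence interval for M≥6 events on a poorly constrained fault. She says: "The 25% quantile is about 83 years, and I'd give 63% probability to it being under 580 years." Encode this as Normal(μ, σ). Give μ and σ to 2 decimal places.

μ = 416.11, σ = 493.87

The p-quantile of Normal(μ,σ) is μ + z_p·σ, with z_{0.25} = -0.6745 and z_{0.63} = 0.3319.
Eliminate σ: μ = (z₂·x₁ − z₁·x₂)/(z₂ − z₁) = (0.3319·83 − (-0.6745)·580)/1.006 = 416.11.
Then σ = (x₂ − x₁)/(z₂ − z₁) = (580 − 83)/1.006 = 493.87.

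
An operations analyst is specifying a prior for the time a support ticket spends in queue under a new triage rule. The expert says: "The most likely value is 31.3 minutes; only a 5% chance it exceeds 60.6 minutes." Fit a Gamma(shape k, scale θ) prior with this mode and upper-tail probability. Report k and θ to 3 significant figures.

Gamma(k,θ) with k>1 has mode (k−1)θ, so θ = 31.3/(k−1).
Need P(X < 60.6) = 0.95 with θ tied to k this way. Start at k = 2, θ = 31.3: P(X<60.6) ≈ 0.576.
Too low — raise k to concentrate. Iterating converges to k ≈ 7.36.
Then θ = 31.3/(7.36−1) ≈ 4.92.

k ≈ 7.36, θ ≈ 4.92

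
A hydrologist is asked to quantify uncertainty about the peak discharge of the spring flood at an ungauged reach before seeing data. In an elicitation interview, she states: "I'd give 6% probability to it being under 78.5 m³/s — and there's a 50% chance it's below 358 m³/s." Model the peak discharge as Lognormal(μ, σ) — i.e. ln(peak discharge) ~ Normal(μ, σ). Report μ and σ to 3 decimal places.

μ ≈ 5.881, σ ≈ 0.976

If T ~ Lognormal(μ,σ) then ln T ~ Normal(μ,σ), so the p-quantile of ln T is μ + z_p·σ.
ln(78.5) = 4.363 and ln(358) = 5.881; z_{0.06} = -1.555, z_{0.5} = 0.
σ = (5.881 − 4.363)/(0 − (-1.555)) = 0.976.
μ = 4.363 − (-1.555)·0.976 = 5.881.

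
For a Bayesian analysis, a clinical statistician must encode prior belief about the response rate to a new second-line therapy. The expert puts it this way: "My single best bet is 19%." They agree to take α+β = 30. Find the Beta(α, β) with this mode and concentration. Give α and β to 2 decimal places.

α = 6.32, β = 23.68

For α,β > 1 the Beta mode is (α−1)/(α+β−2). With α+β = 30, the mode is (α−1)/28.
Set (α−1)/28 = 0.19 → α = 1 + 0.19·28 = 6.32.
β = 30 − α = 23.68.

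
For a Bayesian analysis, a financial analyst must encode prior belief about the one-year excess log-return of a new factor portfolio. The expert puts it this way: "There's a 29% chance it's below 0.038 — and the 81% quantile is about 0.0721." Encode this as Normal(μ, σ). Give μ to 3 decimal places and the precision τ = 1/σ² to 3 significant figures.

For Normal(μ,σ), the p-quantile is μ + z_p·σ. Here z_{0.29} = -0.5534, z_{0.81} = 0.8779.
So 0.038 = μ − 0.5534σ and 0.0721 = μ + 0.8779σ.
Subtracting: σ = (0.0721 − 0.038)/(0.8779 − (-0.5534)) = 0.024.
Then μ = 0.038 − (-0.5534)·0.024 = 0.051.
Precision τ = 1/σ² = 1/0.02382² = 1760.

μ = 0.051, τ = 1760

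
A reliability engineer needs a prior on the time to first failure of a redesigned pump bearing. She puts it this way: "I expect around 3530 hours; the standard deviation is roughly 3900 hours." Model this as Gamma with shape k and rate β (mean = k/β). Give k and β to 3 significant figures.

k ≈ 0.819, β ≈ 0.000232

For Gamma(k, rate β): mean = k/β, variance = k/β², so CV = 1/√k.
CV = SD/mean = 3900/3530 = 1.105, hence k = 1/CV² = 0.819.
Then β = k/mean = 0.819/3530 = 0.000232.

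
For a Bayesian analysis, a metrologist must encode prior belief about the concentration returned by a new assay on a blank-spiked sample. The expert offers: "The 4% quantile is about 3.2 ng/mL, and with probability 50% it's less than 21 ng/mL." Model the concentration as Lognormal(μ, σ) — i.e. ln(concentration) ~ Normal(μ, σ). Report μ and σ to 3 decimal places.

μ ≈ 3.045, σ ≈ 1.075

If T ~ Lognormal(μ,σ) then ln T ~ Normal(μ,σ), so the p-quantile of ln T is μ + z_p·σ.
ln(3.2) = 1.163 and ln(21) = 3.045; z_{0.04} = -1.751, z_{0.5} = 0.
σ = (3.045 − 1.163)/(0 − (-1.751)) = 1.075.
μ = 1.163 − (-1.751)·1.075 = 3.045.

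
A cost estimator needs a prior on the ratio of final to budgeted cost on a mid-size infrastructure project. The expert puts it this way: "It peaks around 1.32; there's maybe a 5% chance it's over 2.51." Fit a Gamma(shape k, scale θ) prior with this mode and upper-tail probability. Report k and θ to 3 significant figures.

Gamma(k,θ) with k>1 has mode (k−1)θ, so θ = 1.32/(k−1).
Need P(X < 2.51) = 0.95 with θ tied to k this way. Start at k = 2, θ = 1.32: P(X<2.51) ≈ 0.567.
Too low — raise k to concentrate. Iterating converges to k ≈ 7.73.
Then θ = 1.32/(7.73−1) ≈ 0.196.

k ≈ 7.73, θ ≈ 0.196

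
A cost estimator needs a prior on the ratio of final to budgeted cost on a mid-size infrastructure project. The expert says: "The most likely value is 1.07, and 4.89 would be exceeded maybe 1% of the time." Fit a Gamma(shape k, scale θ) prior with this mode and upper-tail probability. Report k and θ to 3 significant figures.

k ≈ 2.74, θ ≈ 0.614

Gamma(k,θ) with k>1 has mode (k−1)θ, so θ = 1.07/(k−1).
Need P(X < 4.89) = 0.99 with θ tied to k this way. Start at k = 2, θ = 1.07: P(X<4.89) ≈ 0.942.
Too low — raise k to concentrate. Iterating converges to k ≈ 2.74.
Then θ = 1.07/(2.74−1) ≈ 0.614.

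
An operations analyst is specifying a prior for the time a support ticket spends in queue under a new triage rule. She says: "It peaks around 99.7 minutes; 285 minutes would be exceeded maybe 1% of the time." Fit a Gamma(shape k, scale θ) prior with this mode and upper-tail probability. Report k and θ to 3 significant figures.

Gamma(k,θ) with k>1 has mode (k−1)θ, so θ = 99.7/(k−1).
Need P(X < 285) = 0.99 with θ tied to k this way. Start at k = 2, θ = 99.7: P(X<285) ≈ 0.779.
Too low — raise k to concentrate. Iterating converges to k ≈ 5.13.
Then θ = 99.7/(5.13−1) ≈ 24.2.

k ≈ 5.13, θ ≈ 24.2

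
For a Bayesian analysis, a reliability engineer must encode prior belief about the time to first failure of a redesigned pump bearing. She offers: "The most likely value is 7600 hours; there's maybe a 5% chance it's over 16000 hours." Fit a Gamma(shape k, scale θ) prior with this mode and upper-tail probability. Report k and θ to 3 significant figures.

Gamma(k,θ) with k>1 has mode (k−1)θ, so θ = 7600/(k−1).
Need P(X < 16000) = 0.95 with θ tied to k this way. Start at k = 2, θ = 7600: P(X<16000) ≈ 0.622.
Too low — raise k to concentrate. Iterating converges to k ≈ 5.98.
Then θ = 7600/(5.98−1) ≈ 1530.

k ≈ 5.98, θ ≈ 1530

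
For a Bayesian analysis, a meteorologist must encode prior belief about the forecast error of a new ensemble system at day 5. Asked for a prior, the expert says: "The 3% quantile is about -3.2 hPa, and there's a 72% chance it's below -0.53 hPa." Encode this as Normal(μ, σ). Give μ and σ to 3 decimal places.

For Normal(μ,σ), the p-quantile is μ + z_p·σ. Here z_{0.03} = -1.881, z_{0.72} = 0.5828.
So -3.2 = μ − 1.881σ and -0.53 = μ + 0.5828σ.
Subtracting: σ = (-0.53 − -3.2)/(0.5828 − (-1.881)) = 1.084.
Then μ = -3.2 − (-1.881)·1.084 = -1.162.

μ = -1.162, σ = 1.084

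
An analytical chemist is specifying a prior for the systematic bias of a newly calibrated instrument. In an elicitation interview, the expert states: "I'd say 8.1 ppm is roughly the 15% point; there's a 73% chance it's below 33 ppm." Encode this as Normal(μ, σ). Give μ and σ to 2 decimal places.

The p-quantile of Normal(μ,σ) is μ + z_p·σ, with z_{0.15} = -1.036 and z_{0.73} = 0.6128.
Eliminate σ: μ = (z₂·x₁ − z₁·x₂)/(z₂ − z₁) = (0.6128·8.1 − (-1.036)·33)/1.649 = 23.75.
Then σ = (x₂ − x₁)/(z₂ − z₁) = (33 − 8.1)/1.649 = 15.10.

μ = 23.75, σ = 15.10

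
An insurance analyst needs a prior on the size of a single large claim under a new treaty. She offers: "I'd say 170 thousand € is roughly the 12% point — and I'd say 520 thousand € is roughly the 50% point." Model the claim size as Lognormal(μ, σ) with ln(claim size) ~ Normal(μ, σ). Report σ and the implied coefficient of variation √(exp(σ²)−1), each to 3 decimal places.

σ ≈ 0.952, CV ≈ 1.214

If T ~ Lognormal(μ,σ) then ln T ~ Normal(μ,σ), so the p-quantile of ln T is μ + z_p·σ.
ln(170) = 5.136 and ln(520) = 6.254; z_{0.12} = -1.175, z_{0.5} = 0.
σ = (6.254 − 5.136)/(0 − (-1.175)) = 0.952.
μ = 5.136 − (-1.175)·0.952 = 6.254.
CV = √(exp(σ²)−1) = √(exp(0.9054)−1) = 1.214.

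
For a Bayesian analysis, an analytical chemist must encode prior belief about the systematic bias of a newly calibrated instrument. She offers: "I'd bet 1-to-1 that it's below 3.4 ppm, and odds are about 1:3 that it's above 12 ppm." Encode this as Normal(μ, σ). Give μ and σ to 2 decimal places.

μ = 3.40, σ = 12.75

The p-quantile of Normal(μ,σ) is μ + z_p·σ, with z_{0.5} = 0 and z_{0.75} = 0.6745.
Eliminate σ: μ = (z₂·x₁ − z₁·x₂)/(z₂ − z₁) = (0.6745·3.4 − (0)·12)/0.6745 = 3.40.
Then σ = (x₂ − x₁)/(z₂ − z₁) = (12 − 3.4)/0.6745 = 12.75.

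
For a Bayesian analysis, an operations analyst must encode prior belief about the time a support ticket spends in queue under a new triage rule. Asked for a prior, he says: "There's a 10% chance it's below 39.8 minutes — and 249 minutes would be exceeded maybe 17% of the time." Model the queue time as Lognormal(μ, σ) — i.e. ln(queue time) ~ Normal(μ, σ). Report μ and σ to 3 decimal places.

If T ~ Lognormal(μ,σ) then ln T ~ Normal(μ,σ), so the p-quantile of ln T is μ + z_p·σ.
ln(39.8) = 3.684 and ln(249) = 5.517; z_{0.1} = -1.282, z_{0.83} = 0.9542.
σ = (5.517 − 3.684)/(0.9542 − (-1.282)) = 0.820.
μ = 3.684 − (-1.282)·0.820 = 4.735.

μ ≈ 4.735, σ ≈ 0.820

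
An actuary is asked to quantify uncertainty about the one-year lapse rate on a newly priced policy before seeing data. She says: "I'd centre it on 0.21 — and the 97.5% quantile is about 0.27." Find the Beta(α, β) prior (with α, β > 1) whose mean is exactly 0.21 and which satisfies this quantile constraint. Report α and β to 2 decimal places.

With mean 0.21 fixed, write α = 0.21s, β = 0.79s where s = α+β.
Need P(θ < 0.27) = 0.975 under Beta(0.21s, 0.79s). Normal approximation: (q−m)/√(m(1−m)/s) ≈ z_{0.975} = 1.96, so s ≈ 0.21·0.79·(1.96)²/(0.27−0.21)² = 177.0.
At s = 177.0: P(θ<0.27) ≈ 0.970. Adjusting to match 0.975 gives s ≈ 193.28.
So α = 0.21·193.28 ≈ 40.59, β = 0.79·193.28 ≈ 152.69.

α ≈ 40.59, β ≈ 152.69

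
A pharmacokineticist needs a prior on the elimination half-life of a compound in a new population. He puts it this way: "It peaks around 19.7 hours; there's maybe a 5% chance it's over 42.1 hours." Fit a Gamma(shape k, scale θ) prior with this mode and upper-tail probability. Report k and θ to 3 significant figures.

Gamma(k,θ) with k>1 has mode (k−1)θ, so θ = 19.7/(k−1).
Need P(X < 42.1) = 0.95 with θ tied to k this way. Start at k = 2, θ = 19.7: P(X<42.1) ≈ 0.630.
Too low — raise k to concentrate. Iterating converges to k ≈ 5.78.
Then θ = 19.7/(5.78−1) ≈ 4.12.

k ≈ 5.78, θ ≈ 4.12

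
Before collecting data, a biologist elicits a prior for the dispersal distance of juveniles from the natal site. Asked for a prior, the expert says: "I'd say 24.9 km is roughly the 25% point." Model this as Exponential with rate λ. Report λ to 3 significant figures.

P(T < 24.9) = 1 − e^(−λ·24.9) = 0.25, so λ = −ln(1−0.25)/24.9 = −ln(0.75)/24.9 = 0.0116.

λ ≈ 0.0116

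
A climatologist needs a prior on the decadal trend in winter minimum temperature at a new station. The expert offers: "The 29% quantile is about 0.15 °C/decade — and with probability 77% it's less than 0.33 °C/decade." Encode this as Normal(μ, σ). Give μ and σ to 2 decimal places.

μ = 0.23, σ = 0.14

The p-quantile of Normal(μ,σ) is μ + z_p·σ, with z_{0.29} = -0.5534 and z_{0.77} = 0.7388.
Eliminate σ: μ = (z₂·x₁ − z₁·x₂)/(z₂ − z₁) = (0.7388·0.15 − (-0.5534)·0.33)/1.292 = 0.23.
Then σ = (x₂ − x₁)/(z₂ − z₁) = (0.33 − 0.15)/1.292 = 0.14.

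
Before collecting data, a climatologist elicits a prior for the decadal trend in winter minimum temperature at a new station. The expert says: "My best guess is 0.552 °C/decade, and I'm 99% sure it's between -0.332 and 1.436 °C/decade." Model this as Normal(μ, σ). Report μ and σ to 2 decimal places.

A symmetric 99% interval runs μ ± z·σ with z = 2.576.
Half-width = 0.884, so σ = 0.884/2.576 = 0.34.
μ is the stated best guess, 0.55.

μ = 0.55, σ = 0.34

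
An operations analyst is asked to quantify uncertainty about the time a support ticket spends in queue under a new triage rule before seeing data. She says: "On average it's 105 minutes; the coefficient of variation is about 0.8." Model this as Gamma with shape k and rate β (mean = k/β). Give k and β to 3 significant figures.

k ≈ 1.56, β ≈ 0.0149

For Gamma(k, rate β): mean = k/β, variance = k/β², so CV = 1/√k.
CV = 0.8, hence k = 1/CV² = 1.56.
Then β = k/mean = 1.56/105 = 0.0149.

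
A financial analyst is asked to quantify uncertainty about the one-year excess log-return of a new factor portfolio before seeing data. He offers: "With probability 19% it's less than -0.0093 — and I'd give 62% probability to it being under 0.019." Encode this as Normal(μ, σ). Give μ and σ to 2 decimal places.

μ = 0.01, σ = 0.02

For Normal(μ,σ), the p-quantile is μ + z_p·σ. Here z_{0.19} = -0.8779, z_{0.62} = 0.3055.
So -0.0093 = μ − 0.8779σ and 0.019 = μ + 0.3055σ.
Subtracting: σ = (0.019 − -0.0093)/(0.3055 − (-0.8779)) = 0.02.
Then μ = -0.0093 − (-0.8779)·0.02 = 0.01.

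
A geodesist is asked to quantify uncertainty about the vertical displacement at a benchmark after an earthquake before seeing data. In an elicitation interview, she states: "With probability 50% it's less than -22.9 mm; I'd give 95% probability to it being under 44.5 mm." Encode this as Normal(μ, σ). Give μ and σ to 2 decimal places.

μ = -22.90, σ = 40.98

The p-quantile of Normal(μ,σ) is μ + z_p·σ, with z_{0.5} = 0 and z_{0.95} = 1.645.
Eliminate σ: μ = (z₂·x₁ − z₁·x₂)/(z₂ − z₁) = (1.645·-22.9 − (0)·44.5)/1.645 = -22.90.
Then σ = (x₂ − x₁)/(z₂ − z₁) = (44.5 − -22.9)/1.645 = 40.98.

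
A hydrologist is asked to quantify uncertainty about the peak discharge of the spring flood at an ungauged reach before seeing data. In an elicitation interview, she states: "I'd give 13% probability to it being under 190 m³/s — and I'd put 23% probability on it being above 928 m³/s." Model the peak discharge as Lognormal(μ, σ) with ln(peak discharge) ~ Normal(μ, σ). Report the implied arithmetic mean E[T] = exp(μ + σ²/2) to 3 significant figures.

E[T] ≈ 711 m³/s

If T ~ Lognormal(μ,σ) then ln T ~ Normal(μ,σ), so the p-quantile of ln T is μ + z_p·σ.
ln(190) = 5.247 and ln(928) = 6.833; z_{0.13} = -1.126, z_{0.77} = 0.7388.
σ = (6.833 − 5.247)/(0.7388 − (-1.126)) = 0.850.
μ = 5.247 − (-1.126)·0.850 = 6.205.
E[T] = exp(μ + σ²/2) = exp(6.205 + 0.3615) = 711 m³/s.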